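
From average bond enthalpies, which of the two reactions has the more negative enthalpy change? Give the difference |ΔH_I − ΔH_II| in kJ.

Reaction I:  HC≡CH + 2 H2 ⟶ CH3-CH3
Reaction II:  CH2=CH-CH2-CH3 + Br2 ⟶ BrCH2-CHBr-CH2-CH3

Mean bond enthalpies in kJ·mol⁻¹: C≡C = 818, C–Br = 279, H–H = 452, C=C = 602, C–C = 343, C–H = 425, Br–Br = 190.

Reaction I, by 212 kJ

Reaction I:
  Bonds broken (reactants):
    C≡C: 1 × 818 = 818
    C–H: 2 × 425 = 850
    H–H: 2 × 452 = 904
    Σ(broken) = 2572 kJ
  Bonds formed (products):
    C–C: 1 × 343 = 343
    C–H: 6 × 425 = 2550
    Σ(formed) = 2893 kJ
  ΔH_I = 2572 − 2893 = −321 kJ
Reaction II:
  Bonds broken (reactants):
    Br–Br: 1 × 190 = 190
    C–C: 2 × 343 = 686
    C–H: 8 × 425 = 3400
    C=C: 1 × 602 = 602
    Σ(broken) = 4878 kJ
  Bonds formed (products):
    C–Br: 2 × 279 = 558
    C–C: 3 × 343 = 1029
    C–H: 8 × 425 = 3400
    Σ(formed) = 4987 kJ
  ΔH_II = 4878 − 4987 = −109 kJ
ΔH_I − ΔH_II = −212 kJ, so reaction I has the more negative ΔH; |ΔH_I − ΔH_II| = 212 kJ.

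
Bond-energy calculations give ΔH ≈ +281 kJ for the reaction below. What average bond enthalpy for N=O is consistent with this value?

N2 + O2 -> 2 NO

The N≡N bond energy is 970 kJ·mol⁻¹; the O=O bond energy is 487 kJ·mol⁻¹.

Let D be the N=O bond energy.
Σ(broken) = 1×970 + 1×487 = 1457
Σ(formed) = 2×D = 2D
ΔH = Σ(broken) − Σ(formed) = (1457) − (2D) = +1457 − 2D
Setting this equal to +281 kJ gives 2D = 1176, so D = 588 kJ/mol.

D(N=O) ≈ 588 kJ/mol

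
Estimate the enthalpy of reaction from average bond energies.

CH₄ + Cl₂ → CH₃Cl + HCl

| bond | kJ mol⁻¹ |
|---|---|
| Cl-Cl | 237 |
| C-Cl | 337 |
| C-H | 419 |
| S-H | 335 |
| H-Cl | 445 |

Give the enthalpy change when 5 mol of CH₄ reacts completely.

Bonds broken (reactants):
  C-H: 4 × 419 = 1676
  Cl-Cl: 1 × 237 = 237
  Σ(broken) = 1913 kJ
Bonds formed (products):
  C-Cl: 1 × 337 = 337
  C-H: 3 × 419 = 1257
  H-Cl: 1 × 445 = 445
  Σ(formed) = 2039 kJ
ΔH = Σ(broken) − Σ(formed) = 1913 − 2039 = −126 kJ
For 5× the reaction as written: 5 × (−126) = −630 kJ

ΔH = −630 kJ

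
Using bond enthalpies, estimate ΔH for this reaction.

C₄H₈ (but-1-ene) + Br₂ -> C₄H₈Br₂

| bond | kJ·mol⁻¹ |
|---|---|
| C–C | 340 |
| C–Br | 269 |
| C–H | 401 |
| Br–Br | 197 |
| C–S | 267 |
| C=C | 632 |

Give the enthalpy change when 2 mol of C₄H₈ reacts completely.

ΔH = −98 kJ

Bonds broken (reactants):
  Br–Br: 1 × 197 = 197
  C–C: 2 × 340 = 680
  C–H: 8 × 401 = 3208
  C=C: 1 × 632 = 632
  Σ(broken) = 4717 kJ
Bonds formed (products):
  C–Br: 2 × 269 = 538
  C–C: 3 × 340 = 1020
  C–H: 8 × 401 = 3208
  Σ(formed) = 4766 kJ
ΔH = Σ(broken) − Σ(formed) = 4717 − 4766 = −49 kJ
For 2× the reaction as written: 2 × (−49) = −98 kJ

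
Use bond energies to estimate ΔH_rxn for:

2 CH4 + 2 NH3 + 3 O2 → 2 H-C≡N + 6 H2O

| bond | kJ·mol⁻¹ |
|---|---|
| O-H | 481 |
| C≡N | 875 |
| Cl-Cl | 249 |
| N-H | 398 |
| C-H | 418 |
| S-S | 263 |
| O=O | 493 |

Bonds broken (reactants):
  C-H: 8 × 418 = 3344
  N-H: 6 × 398 = 2388
  O=O: 3 × 493 = 1479
  Σ(broken) = 7211 kJ
Bonds formed (products):
  C≡N: 2 × 875 = 1750
  C-H: 2 × 418 = 836
  O-H: 12 × 481 = 5772
  Σ(formed) = 8358 kJ
ΔH = Σ(broken) − Σ(formed) = 7211 − 8358 = −1147 kJ

ΔH ≈ −1147 kJ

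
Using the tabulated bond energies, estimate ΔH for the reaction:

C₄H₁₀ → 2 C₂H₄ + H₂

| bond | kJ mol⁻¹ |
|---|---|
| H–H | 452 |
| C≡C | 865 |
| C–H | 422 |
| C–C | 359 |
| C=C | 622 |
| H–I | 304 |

Bonds broken (reactants):
  C–C: 3 × 359 = 1077
  C–H: 10 × 422 = 4220
  Σ(broken) = 5297 kJ
Bonds formed (products):
  C–H: 8 × 422 = 3376
  C=C: 2 × 622 = 1244
  H–H: 1 × 452 = 452
  Σ(formed) = 5072 kJ
ΔH = Σ(broken) − Σ(formed) = 5297 − 5072 = +225 kJ

ΔH ≈ +225 kJ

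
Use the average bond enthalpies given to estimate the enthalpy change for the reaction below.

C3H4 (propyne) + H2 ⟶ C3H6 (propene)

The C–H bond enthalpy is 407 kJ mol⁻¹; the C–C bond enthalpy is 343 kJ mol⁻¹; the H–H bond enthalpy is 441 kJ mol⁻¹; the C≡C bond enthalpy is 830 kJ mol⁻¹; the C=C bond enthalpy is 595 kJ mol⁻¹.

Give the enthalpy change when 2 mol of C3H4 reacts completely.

Bonds broken (reactants):
  C≡C: 1 × 830 = 830
  C–C: 1 × 343 = 343
  C–H: 4 × 407 = 1628
  H–H: 1 × 441 = 441
  Σ(broken) = 3242 kJ
Bonds formed (products):
  C–C: 1 × 343 = 343
  C–H: 6 × 407 = 2442
  C=C: 1 × 595 = 595
  Σ(formed) = 3380 kJ
ΔH = Σ(broken) − Σ(formed) = 3242 − 3380 = −138 kJ
For 2× the reaction as written: 2 × (−138) = −276 kJ

ΔH = −276 kJ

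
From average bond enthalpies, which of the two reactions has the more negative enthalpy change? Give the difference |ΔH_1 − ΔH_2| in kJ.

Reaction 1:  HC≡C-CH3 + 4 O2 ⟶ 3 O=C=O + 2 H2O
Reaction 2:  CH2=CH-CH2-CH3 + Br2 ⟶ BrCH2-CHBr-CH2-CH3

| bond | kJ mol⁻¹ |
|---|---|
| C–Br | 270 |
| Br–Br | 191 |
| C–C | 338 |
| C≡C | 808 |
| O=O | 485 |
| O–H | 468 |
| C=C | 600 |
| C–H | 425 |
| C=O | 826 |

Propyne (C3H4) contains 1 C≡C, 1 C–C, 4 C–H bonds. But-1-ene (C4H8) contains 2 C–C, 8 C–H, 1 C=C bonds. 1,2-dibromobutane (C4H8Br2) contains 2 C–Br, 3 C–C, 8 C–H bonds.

Reaction 1:
  Bonds broken (reactants):
    C≡C: 1 × 808 = 808
    C–C: 1 × 338 = 338
    C–H: 4 × 425 = 1700
    O=O: 4 × 485 = 1940
    Σ(broken) = 4786 kJ
  Bonds formed (products):
    C=O: 6 × 826 = 4956
    O–H: 4 × 468 = 1872
    Σ(formed) = 6828 kJ
  ΔH_1 = 4786 − 6828 = −2042 kJ
Reaction 2:
  Bonds broken (reactants):
    Br–Br: 1 × 191 = 191
    C–C: 2 × 338 = 676
    C–H: 8 × 425 = 3400
    C=C: 1 × 600 = 600
    Σ(broken) = 4867 kJ
  Bonds formed (products):
    C–Br: 2 × 270 = 540
    C–C: 3 × 338 = 1014
    C–H: 8 × 425 = 3400
    Σ(formed) = 4954 kJ
  ΔH_2 = 4867 − 4954 = −87 kJ
ΔH_1 − ΔH_2 = −1955 kJ, so reaction 1 has the more negative ΔH; |ΔH_1 − ΔH_2| = 1955 kJ.

Reaction 1, by 1955 kJ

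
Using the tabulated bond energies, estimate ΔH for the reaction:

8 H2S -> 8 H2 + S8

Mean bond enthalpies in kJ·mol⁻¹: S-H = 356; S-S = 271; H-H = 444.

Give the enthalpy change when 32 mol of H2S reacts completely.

ΔH = −96 kJ

Bonds broken (reactants):
  S-H: 16 × 356 = 5696
  Σ(broken) = 5696 kJ
Bonds formed (products):
  H-H: 8 × 444 = 3552
  S-S: 8 × 271 = 2168
  Σ(formed) = 5720 kJ
ΔH = Σ(broken) − Σ(formed) = 5696 − 5720 = −24 kJ
For 4× the reaction as written: 4 × (−24) = −96 kJ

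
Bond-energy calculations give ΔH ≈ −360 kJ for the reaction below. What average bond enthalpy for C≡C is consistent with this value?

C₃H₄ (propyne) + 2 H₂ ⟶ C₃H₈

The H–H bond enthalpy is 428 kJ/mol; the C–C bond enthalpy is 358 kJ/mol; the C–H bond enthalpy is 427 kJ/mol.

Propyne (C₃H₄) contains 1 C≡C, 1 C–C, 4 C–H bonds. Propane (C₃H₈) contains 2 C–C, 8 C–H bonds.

D(C≡C) ≈ 850 kJ/mol

Let D be the C≡C bond energy.
Σ(broken) = 1×D + 1×358 + 4×427 + 2×428 = 2922 + D
Σ(formed) = 2×358 + 8×427 = 4132
ΔH = Σ(broken) − Σ(formed) = (2922 + D) − (4132) = −1210 + D
Setting this equal to −360 kJ gives D = 850 kJ/mol.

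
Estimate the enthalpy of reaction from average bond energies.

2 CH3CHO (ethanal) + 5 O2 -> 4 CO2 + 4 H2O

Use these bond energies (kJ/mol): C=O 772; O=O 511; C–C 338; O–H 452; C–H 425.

Bonds broken (reactants):
  C–C: 2 × 338 = 676
  C–H: 8 × 425 = 3400
  C=O: 2 × 772 = 1544
  O=O: 5 × 511 = 2555
  Σ(broken) = 8175 kJ
Bonds formed (products):
  C=O: 8 × 772 = 6176
  O–H: 8 × 452 = 3616
  Σ(formed) = 9792 kJ
ΔH = Σ(broken) − Σ(formed) = 8175 − 9792 = −1617 kJ

ΔH ≈ −1617 kJ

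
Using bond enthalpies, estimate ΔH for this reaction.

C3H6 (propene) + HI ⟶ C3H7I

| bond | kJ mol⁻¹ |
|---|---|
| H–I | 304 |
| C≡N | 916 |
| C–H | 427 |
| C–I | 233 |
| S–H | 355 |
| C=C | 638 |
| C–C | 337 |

Bonds broken (reactants):
  C–C: 1 × 337 = 337
  C–H: 6 × 427 = 2562
  C=C: 1 × 638 = 638
  H–I: 1 × 304 = 304
  Σ(broken) = 3841 kJ
Bonds formed (products):
  C–C: 2 × 337 = 674
  C–H: 7 × 427 = 2989
  C–I: 1 × 233 = 233
  Σ(formed) = 3896 kJ
ΔH = Σ(broken) − Σ(formed) = 3841 − 3896 = −55 kJ

ΔH ≈ −55 kJ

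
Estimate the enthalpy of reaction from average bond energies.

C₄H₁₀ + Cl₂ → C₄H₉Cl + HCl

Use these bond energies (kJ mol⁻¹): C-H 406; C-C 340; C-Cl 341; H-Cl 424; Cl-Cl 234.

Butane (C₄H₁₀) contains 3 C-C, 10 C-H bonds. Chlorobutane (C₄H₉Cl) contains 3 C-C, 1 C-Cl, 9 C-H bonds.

ΔH ≈ −125 kJ

Bonds broken (reactants):
  C-C: 3 × 340 = 1020
  C-H: 10 × 406 = 4060
  Cl-Cl: 1 × 234 = 234
  Σ(broken) = 5314 kJ
Bonds formed (products):
  C-C: 3 × 340 = 1020
  C-Cl: 1 × 341 = 341
  C-H: 9 × 406 = 3654
  H-Cl: 1 × 424 = 424
  Σ(formed) = 5439 kJ
ΔH = Σ(broken) − Σ(formed) = 5314 − 5439 = −125 kJ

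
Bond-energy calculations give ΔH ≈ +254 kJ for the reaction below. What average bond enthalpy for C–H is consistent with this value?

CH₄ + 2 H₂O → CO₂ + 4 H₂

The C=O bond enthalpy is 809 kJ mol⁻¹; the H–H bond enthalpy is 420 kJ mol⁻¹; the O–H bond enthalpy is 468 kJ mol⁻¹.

D(C–H) ≈ 420 kJ/mol

Let D be the C–H bond energy.
Σ(broken) = 4×D + 4×468 = 1872 + 4D
Σ(formed) = 2×809 + 4×420 = 3298
ΔH = Σ(broken) − Σ(formed) = (1872 + 4D) − (3298) = −1426 + 4D
Setting this equal to +254 kJ gives 4D = 1680, so D = 420 kJ/mol.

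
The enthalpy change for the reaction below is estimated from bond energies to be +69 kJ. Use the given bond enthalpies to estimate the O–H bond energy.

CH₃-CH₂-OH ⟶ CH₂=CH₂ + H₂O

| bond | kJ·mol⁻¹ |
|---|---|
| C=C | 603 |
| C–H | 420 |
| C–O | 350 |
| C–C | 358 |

D(O–H) ≈ 456 kJ/mol

Let D be the O–H bond energy.
Σ(broken) = 1×358 + 5×420 + 1×350 + 1×D = 2808 + D
Σ(formed) = 4×420 + 1×603 + 2×D = 2283 + 2D
ΔH = Σ(broken) − Σ(formed) = (2808 + D) − (2283 + 2D) = +525 − D
Setting this equal to +69 kJ gives D = 456 kJ/mol.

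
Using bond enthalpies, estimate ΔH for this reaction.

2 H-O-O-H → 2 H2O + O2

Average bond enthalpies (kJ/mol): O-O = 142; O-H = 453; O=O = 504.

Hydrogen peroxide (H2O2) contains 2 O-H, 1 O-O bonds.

ΔH ≈ −220 kJ

Bonds broken (reactants):
  O-H: 4 × 453 = 1812
  O-O: 2 × 142 = 284
  Σ(broken) = 2096 kJ
Bonds formed (products):
  O-H: 4 × 453 = 1812
  O=O: 1 × 504 = 504
  Σ(formed) = 2316 kJ
ΔH = Σ(broken) − Σ(formed) = 2096 − 2316 = −220 kJ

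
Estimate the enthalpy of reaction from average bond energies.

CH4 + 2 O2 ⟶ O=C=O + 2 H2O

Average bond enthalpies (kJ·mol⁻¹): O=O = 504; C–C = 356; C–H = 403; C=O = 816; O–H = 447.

ΔH ≈ −800 kJ

Bonds broken (reactants):
  C–H: 4 × 403 = 1612
  O=O: 2 × 504 = 1008
  Σ(broken) = 2620 kJ
Bonds formed (products):
  C=O: 2 × 816 = 1632
  O–H: 4 × 447 = 1788
  Σ(formed) = 3420 kJ
ΔH = Σ(broken) − Σ(formed) = 2620 − 3420 = −800 kJ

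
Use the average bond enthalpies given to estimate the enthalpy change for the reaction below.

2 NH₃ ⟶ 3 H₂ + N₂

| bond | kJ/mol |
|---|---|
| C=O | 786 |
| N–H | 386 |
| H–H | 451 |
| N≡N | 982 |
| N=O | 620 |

Bonds broken (reactants):
  N–H: 6 × 386 = 2316
  Σ(broken) = 2316 kJ
Bonds formed (products):
  H–H: 3 × 451 = 1353
  N≡N: 1 × 982 = 982
  Σ(formed) = 2335 kJ
ΔH = Σ(broken) − Σ(formed) = 2316 − 2335 = −19 kJ

ΔH ≈ −19 kJ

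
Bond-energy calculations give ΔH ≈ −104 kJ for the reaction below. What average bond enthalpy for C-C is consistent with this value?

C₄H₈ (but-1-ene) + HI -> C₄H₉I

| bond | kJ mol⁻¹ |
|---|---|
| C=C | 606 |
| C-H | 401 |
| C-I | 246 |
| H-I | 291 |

Let D be the C-C bond energy.
Σ(broken) = 2×D + 8×401 + 1×606 + 1×291 = 4105 + 2D
Σ(formed) = 3×D + 9×401 + 1×246 = 3855 + 3D
ΔH = Σ(broken) − Σ(formed) = (4105 + 2D) − (3855 + 3D) = +250 − D
Setting this equal to −104 kJ gives D = 354 kJ/mol.

D(C-C) ≈ 354 kJ/mol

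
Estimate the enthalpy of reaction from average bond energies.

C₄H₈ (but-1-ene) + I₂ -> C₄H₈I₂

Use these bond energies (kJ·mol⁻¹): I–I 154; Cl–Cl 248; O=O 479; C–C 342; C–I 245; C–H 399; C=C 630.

Bonds broken (reactants):
  C–C: 2 × 342 = 684
  C–H: 8 × 399 = 3192
  C=C: 1 × 630 = 630
  I–I: 1 × 154 = 154
  Σ(broken) = 4660 kJ
Bonds formed (products):
  C–C: 3 × 342 = 1026
  C–H: 8 × 399 = 3192
  C–I: 2 × 245 = 490
  Σ(formed) = 4708 kJ
ΔH = Σ(broken) − Σ(formed) = 4660 − 4708 = −48 kJ

ΔH ≈ −48 kJ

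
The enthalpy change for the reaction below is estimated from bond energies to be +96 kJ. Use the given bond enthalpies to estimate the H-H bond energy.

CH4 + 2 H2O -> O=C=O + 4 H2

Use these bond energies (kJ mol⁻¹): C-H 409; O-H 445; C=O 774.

D(H-H) ≈ 443 kJ/mol

Let D be the H-H bond energy.
Σ(broken) = 4×409 + 4×445 = 3416
Σ(formed) = 2×774 + 4×D = 1548 + 4D
ΔH = Σ(broken) − Σ(formed) = (3416) − (1548 + 4D) = +1868 − 4D
Setting this equal to +96 kJ gives 4D = 1772, so D = 443 kJ/mol.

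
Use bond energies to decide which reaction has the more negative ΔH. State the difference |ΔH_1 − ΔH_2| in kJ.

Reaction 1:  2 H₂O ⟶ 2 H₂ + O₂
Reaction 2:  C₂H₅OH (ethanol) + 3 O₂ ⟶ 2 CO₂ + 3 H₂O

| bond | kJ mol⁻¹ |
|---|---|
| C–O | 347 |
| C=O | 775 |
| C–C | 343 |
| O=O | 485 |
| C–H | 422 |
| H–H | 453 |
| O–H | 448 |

Reaction 1:
  Bonds broken (reactants):
    O–H: 4 × 448 = 1792
    Σ(broken) = 1792 kJ
  Bonds formed (products):
    H–H: 2 × 453 = 906
    O=O: 1 × 485 = 485
    Σ(formed) = 1391 kJ
  ΔH_1 = 1792 − 1391 = +401 kJ
Reaction 2:
  Bonds broken (reactants):
    C–C: 1 × 343 = 343
    C–H: 5 × 422 = 2110
    C–O: 1 × 347 = 347
    O–H: 1 × 448 = 448
    O=O: 3 × 485 = 1455
    Σ(broken) = 4703 kJ
  Bonds formed (products):
    C=O: 4 × 775 = 3100
    O–H: 6 × 448 = 2688
    Σ(formed) = 5788 kJ
  ΔH_2 = 4703 − 5788 = −1085 kJ
ΔH_1 − ΔH_2 = +1486 kJ, so reaction 2 has the more negative ΔH; |ΔH_1 − ΔH_2| = 1486 kJ.

Reaction 2, by 1486 kJ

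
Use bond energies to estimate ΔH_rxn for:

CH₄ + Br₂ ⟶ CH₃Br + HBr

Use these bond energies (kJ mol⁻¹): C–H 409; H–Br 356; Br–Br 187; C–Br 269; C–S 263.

ΔH ≈ −29 kJ

Bonds broken (reactants):
  Br–Br: 1 × 187 = 187
  C–H: 4 × 409 = 1636
  Σ(broken) = 1823 kJ
Bonds formed (products):
  C–Br: 1 × 269 = 269
  C–H: 3 × 409 = 1227
  H–Br: 1 × 356 = 356
  Σ(formed) = 1852 kJ
ΔH = Σ(broken) − Σ(formed) = 1823 − 1852 = −29 kJ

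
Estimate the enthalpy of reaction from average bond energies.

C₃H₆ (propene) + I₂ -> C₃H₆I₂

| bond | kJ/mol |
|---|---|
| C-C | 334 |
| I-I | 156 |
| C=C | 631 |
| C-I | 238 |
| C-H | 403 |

Bonds broken (reactants):
  C-C: 1 × 334 = 334
  C-H: 6 × 403 = 2418
  C=C: 1 × 631 = 631
  I-I: 1 × 156 = 156
  Σ(broken) = 3539 kJ
Bonds formed (products):
  C-C: 2 × 334 = 668
  C-H: 6 × 403 = 2418
  C-I: 2 × 238 = 476
  Σ(formed) = 3562 kJ
ΔH = Σ(broken) − Σ(formed) = 3539 − 3562 = −23 kJ

ΔH ≈ −23 kJ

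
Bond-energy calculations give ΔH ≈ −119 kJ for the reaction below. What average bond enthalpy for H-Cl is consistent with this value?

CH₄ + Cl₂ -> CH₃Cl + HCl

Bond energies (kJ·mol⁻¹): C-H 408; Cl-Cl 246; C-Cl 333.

Let D be the H-Cl bond energy.
Σ(broken) = 4×408 + 1×246 = 1878
Σ(formed) = 1×333 + 3×408 + 1×D = 1557 + D
ΔH = Σ(broken) − Σ(formed) = (1878) − (1557 + D) = +321 − D
Setting this equal to −119 kJ gives D = 440 kJ/mol.

D(H-Cl) ≈ 440 kJ/mol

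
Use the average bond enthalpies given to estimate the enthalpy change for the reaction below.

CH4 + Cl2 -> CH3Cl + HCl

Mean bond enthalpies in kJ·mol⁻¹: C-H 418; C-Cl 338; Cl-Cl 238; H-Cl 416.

ΔH ≈ −98 kJ

Bonds broken (reactants):
  C-H: 4 × 418 = 1672
  Cl-Cl: 1 × 238 = 238
  Σ(broken) = 1910 kJ
Bonds formed (products):
  C-Cl: 1 × 338 = 338
  C-H: 3 × 418 = 1254
  H-Cl: 1 × 416 = 416
  Σ(formed) = 2008 kJ
ΔH = Σ(broken) − Σ(formed) = 1910 − 2008 = −98 kJ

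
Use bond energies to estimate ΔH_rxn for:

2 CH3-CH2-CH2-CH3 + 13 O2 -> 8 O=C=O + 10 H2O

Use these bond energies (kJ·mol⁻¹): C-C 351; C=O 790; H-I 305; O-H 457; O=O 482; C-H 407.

Bonds broken (reactants):
  C-C: 6 × 351 = 2106
  C-H: 20 × 407 = 8140
  O=O: 13 × 482 = 6266
  Σ(broken) = 16512 kJ
Bonds formed (products):
  C=O: 16 × 790 = 12640
  O-H: 20 × 457 = 9140
  Σ(formed) = 21780 kJ
ΔH = Σ(broken) − Σ(formed) = 16512 − 21780 = −5268 kJ

ΔH ≈ −5268 kJ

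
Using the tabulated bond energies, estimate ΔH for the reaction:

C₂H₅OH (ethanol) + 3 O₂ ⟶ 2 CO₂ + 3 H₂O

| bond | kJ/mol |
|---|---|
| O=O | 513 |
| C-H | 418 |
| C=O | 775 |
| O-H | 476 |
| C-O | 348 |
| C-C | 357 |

ΔH ≈ −1146 kJ

Bonds broken (reactants):
  C-C: 1 × 357 = 357
  C-H: 5 × 418 = 2090
  C-O: 1 × 348 = 348
  O-H: 1 × 476 = 476
  O=O: 3 × 513 = 1539
  Σ(broken) = 4810 kJ
Bonds formed (products):
  C=O: 4 × 775 = 3100
  O-H: 6 × 476 = 2856
  Σ(formed) = 5956 kJ
ΔH = Σ(broken) − Σ(formed) = 4810 − 5956 = −1146 kJ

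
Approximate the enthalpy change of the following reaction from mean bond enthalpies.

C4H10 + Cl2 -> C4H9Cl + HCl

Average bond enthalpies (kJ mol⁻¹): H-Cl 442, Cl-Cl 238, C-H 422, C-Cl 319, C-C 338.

ΔH ≈ −101 kJ

Bonds broken (reactants):
  C-C: 3 × 338 = 1014
  C-H: 10 × 422 = 4220
  Cl-Cl: 1 × 238 = 238
  Σ(broken) = 5472 kJ
Bonds formed (products):
  C-C: 3 × 338 = 1014
  C-Cl: 1 × 319 = 319
  C-H: 9 × 422 = 3798
  H-Cl: 1 × 442 = 442
  Σ(formed) = 5573 kJ
ΔH = Σ(broken) − Σ(formed) = 5472 − 5573 = −101 kJ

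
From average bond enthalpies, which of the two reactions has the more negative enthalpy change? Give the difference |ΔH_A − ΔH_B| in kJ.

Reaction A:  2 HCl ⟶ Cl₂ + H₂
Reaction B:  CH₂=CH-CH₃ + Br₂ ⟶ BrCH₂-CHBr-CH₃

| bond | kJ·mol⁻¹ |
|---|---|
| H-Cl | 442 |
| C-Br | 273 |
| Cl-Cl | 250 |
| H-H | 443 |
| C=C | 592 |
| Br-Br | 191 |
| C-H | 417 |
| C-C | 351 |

Reaction B, by 305 kJ

Reaction A:
  Bonds broken (reactants):
    H-Cl: 2 × 442 = 884
    Σ(broken) = 884 kJ
  Bonds formed (products):
    Cl-Cl: 1 × 250 = 250
    H-H: 1 × 443 = 443
    Σ(formed) = 693 kJ
  ΔH_A = 884 − 693 = +191 kJ
Reaction B:
  Bonds broken (reactants):
    Br-Br: 1 × 191 = 191
    C-C: 1 × 351 = 351
    C-H: 6 × 417 = 2502
    C=C: 1 × 592 = 592
    Σ(broken) = 3636 kJ
  Bonds formed (products):
    C-Br: 2 × 273 = 546
    C-C: 2 × 351 = 702
    C-H: 6 × 417 = 2502
    Σ(formed) = 3750 kJ
  ΔH_B = 3636 − 3750 = −114 kJ
ΔH_A − ΔH_B = +305 kJ, so reaction B has the more negative ΔH; |ΔH_A − ΔH_B| = 305 kJ.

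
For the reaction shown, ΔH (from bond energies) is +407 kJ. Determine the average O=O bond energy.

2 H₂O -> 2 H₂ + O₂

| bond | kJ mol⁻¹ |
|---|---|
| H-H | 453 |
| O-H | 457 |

Let D be the O=O bond energy.
Σ(broken) = 4×457 = 1828
Σ(formed) = 2×453 + 1×D = 906 + D
ΔH = Σ(broken) − Σ(formed) = (1828) − (906 + D) = +922 − D
Setting this equal to +407 kJ gives D = 515 kJ/mol.

D(O=O) ≈ 515 kJ/mol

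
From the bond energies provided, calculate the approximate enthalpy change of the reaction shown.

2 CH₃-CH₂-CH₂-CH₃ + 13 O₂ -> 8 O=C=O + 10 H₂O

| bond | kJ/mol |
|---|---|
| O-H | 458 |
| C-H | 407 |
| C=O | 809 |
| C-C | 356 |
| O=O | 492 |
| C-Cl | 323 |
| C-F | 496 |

ΔH ≈ −5432 kJ

Bonds broken (reactants):
  C-C: 6 × 356 = 2136
  C-H: 20 × 407 = 8140
  O=O: 13 × 492 = 6396
  Σ(broken) = 16672 kJ
Bonds formed (products):
  C=O: 16 × 809 = 12944
  O-H: 20 × 458 = 9160
  Σ(formed) = 22104 kJ
ΔH = Σ(broken) − Σ(formed) = 16672 − 22104 = −5432 kJ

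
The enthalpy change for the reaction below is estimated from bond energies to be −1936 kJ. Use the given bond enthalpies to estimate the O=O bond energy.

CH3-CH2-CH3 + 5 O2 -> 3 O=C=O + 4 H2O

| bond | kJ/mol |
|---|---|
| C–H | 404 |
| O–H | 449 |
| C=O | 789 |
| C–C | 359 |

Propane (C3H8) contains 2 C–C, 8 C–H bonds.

Let D be the O=O bond energy.
Σ(broken) = 2×359 + 8×404 + 5×D = 3950 + 5D
Σ(formed) = 6×789 + 8×449 = 8326
ΔH = Σ(broken) − Σ(formed) = (3950 + 5D) − (8326) = −4376 + 5D
Setting this equal to −1936 kJ gives 5D = 2440, so D = 488 kJ/mol.

D(O=O) ≈ 488 kJ/mol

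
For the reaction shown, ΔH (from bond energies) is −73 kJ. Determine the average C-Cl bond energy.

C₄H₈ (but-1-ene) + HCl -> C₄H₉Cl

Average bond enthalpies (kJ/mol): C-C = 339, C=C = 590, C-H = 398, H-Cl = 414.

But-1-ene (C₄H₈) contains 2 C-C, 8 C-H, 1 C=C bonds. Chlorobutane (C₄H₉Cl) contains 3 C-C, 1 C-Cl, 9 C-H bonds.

Let D be the C-Cl bond energy.
Σ(broken) = 2×339 + 8×398 + 1×590 + 1×414 = 4866
Σ(formed) = 3×339 + 1×D + 9×398 = 4599 + D
ΔH = Σ(broken) − Σ(formed) = (4866) − (4599 + D) = +267 − D
Setting this equal to −73 kJ gives D = 340 kJ/mol.

D(C-Cl) ≈ 340 kJ/mol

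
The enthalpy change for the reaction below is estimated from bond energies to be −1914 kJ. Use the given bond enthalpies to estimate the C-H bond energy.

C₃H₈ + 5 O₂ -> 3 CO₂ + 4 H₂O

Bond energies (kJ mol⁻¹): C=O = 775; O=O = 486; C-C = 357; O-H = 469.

Let D be the C-H bond energy.
Σ(broken) = 2×357 + 8×D + 5×486 = 3144 + 8D
Σ(formed) = 6×775 + 8×469 = 8402
ΔH = Σ(broken) − Σ(formed) = (3144 + 8D) − (8402) = −5258 + 8D
Setting this equal to −1914 kJ gives 8D = 3344, so D = 418 kJ/mol.

D(C-H) ≈ 418 kJ/mol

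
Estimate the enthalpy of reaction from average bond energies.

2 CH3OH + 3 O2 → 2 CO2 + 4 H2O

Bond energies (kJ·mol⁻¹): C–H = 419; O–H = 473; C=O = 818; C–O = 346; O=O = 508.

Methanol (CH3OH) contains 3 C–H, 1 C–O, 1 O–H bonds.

Bonds broken (reactants):
  C–H: 6 × 419 = 2514
  C–O: 2 × 346 = 692
  O–H: 2 × 473 = 946
  O=O: 3 × 508 = 1524
  Σ(broken) = 5676 kJ
Bonds formed (products):
  C=O: 4 × 818 = 3272
  O–H: 8 × 473 = 3784
  Σ(formed) = 7056 kJ
ΔH = Σ(broken) − Σ(formed) = 5676 − 7056 = −1380 kJ

ΔH ≈ −1380 kJ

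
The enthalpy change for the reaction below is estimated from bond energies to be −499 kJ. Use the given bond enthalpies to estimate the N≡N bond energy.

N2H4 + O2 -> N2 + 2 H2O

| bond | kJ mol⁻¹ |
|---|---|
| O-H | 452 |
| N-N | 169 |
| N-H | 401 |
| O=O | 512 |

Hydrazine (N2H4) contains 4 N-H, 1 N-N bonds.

D(N≡N) ≈ 976 kJ/mol

Let D be the N≡N bond energy.
Σ(broken) = 4×401 + 1×169 + 1×512 = 2285
Σ(formed) = 1×D + 4×452 = 1808 + D
ΔH = Σ(broken) − Σ(formed) = (2285) − (1808 + D) = +477 − D
Setting this equal to −499 kJ gives D = 976 kJ/mol.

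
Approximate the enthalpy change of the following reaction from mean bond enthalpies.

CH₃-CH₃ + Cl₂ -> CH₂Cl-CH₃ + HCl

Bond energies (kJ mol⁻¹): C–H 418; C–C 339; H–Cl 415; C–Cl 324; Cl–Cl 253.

Bonds broken (reactants):
  C–C: 1 × 339 = 339
  C–H: 6 × 418 = 2508
  Cl–Cl: 1 × 253 = 253
  Σ(broken) = 3100 kJ
Bonds formed (products):
  C–C: 1 × 339 = 339
  C–Cl: 1 × 324 = 324
  C–H: 5 × 418 = 2090
  H–Cl: 1 × 415 = 415
  Σ(formed) = 3168 kJ
ΔH = Σ(broken) − Σ(formed) = 3100 − 3168 = −68 kJ

ΔH ≈ −68 kJ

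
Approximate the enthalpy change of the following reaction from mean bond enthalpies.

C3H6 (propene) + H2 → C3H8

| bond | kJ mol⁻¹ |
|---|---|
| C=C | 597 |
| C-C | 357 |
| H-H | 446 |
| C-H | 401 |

Bonds broken (reactants):
  C-C: 1 × 357 = 357
  C-H: 6 × 401 = 2406
  C=C: 1 × 597 = 597
  H-H: 1 × 446 = 446
  Σ(broken) = 3806 kJ
Bonds formed (products):
  C-C: 2 × 357 = 714
  C-H: 8 × 401 = 3208
  Σ(formed) = 3922 kJ
ΔH = Σ(broken) − Σ(formed) = 3806 − 3922 = −116 kJ

ΔH ≈ −116 kJ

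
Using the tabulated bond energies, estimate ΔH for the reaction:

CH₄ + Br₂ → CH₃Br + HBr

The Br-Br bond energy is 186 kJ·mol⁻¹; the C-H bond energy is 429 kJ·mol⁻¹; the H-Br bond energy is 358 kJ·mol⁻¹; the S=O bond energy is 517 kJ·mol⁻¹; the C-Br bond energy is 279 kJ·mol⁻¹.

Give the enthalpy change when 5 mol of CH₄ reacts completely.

ΔH = −110 kJ

Bonds broken (reactants):
  Br-Br: 1 × 186 = 186
  C-H: 4 × 429 = 1716
  Σ(broken) = 1902 kJ
Bonds formed (products):
  C-Br: 1 × 279 = 279
  C-H: 3 × 429 = 1287
  H-Br: 1 × 358 = 358
  Σ(formed) = 1924 kJ
ΔH = Σ(broken) − Σ(formed) = 1902 − 1924 = −22 kJ
For 5× the reaction as written: 5 × (−22) = −110 kJ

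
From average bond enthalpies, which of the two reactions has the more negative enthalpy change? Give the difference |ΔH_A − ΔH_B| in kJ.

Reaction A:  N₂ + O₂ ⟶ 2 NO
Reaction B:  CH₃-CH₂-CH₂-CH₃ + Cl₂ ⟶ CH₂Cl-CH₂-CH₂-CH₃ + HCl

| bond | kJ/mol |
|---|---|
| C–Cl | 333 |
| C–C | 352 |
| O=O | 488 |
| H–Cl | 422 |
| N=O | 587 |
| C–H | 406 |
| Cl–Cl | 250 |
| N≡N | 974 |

Reaction A:
  Bonds broken (reactants):
    N≡N: 1 × 974 = 974
    O=O: 1 × 488 = 488
    Σ(broken) = 1462 kJ
  Bonds formed (products):
    N=O: 2 × 587 = 1174
    Σ(formed) = 1174 kJ
  ΔH_A = 1462 − 1174 = +288 kJ
Reaction B:
  Bonds broken (reactants):
    C–C: 3 × 352 = 1056
    C–H: 10 × 406 = 4060
    Cl–Cl: 1 × 250 = 250
    Σ(broken) = 5366 kJ
  Bonds formed (products):
    C–C: 3 × 352 = 1056
    C–Cl: 1 × 333 = 333
    C–H: 9 × 406 = 3654
    H–Cl: 1 × 422 = 422
    Σ(formed) = 5465 kJ
  ΔH_B = 5366 − 5465 = −99 kJ
ΔH_A − ΔH_B = +387 kJ, so reaction B has the more negative ΔH; |ΔH_A − ΔH_B| = 387 kJ.

Reaction B, by 387 kJ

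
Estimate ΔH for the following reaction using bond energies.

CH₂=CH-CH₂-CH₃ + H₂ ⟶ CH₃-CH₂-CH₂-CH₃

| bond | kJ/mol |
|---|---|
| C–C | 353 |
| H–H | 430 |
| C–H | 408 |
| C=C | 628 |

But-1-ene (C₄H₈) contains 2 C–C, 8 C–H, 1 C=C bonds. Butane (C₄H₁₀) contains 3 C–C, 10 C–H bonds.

Bonds broken (reactants):
  C–C: 2 × 353 = 706
  C–H: 8 × 408 = 3264
  C=C: 1 × 628 = 628
  H–H: 1 × 430 = 430
  Σ(broken) = 5028 kJ
Bonds formed (products):
  C–C: 3 × 353 = 1059
  C–H: 10 × 408 = 4080
  Σ(formed) = 5139 kJ
ΔH = Σ(broken) − Σ(formed) = 5028 − 5139 = −111 kJ

ΔH ≈ −111 kJ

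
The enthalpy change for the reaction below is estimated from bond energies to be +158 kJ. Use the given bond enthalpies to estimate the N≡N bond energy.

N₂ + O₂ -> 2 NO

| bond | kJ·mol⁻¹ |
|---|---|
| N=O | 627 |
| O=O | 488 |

D(N≡N) ≈ 924 kJ/mol

Let D be the N≡N bond energy.
Σ(broken) = 1×D + 1×488 = 488 + D
Σ(formed) = 2×627 = 1254
ΔH = Σ(broken) − Σ(formed) = (488 + D) − (1254) = −766 + D
Setting this equal to +158 kJ gives D = 924 kJ/mol.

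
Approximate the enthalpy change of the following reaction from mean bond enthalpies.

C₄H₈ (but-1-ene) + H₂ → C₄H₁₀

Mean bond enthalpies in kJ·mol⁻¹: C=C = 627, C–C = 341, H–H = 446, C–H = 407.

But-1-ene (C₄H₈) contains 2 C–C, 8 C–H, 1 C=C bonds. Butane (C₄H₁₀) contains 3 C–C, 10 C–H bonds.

ΔH ≈ −82 kJ

Bonds broken (reactants):
  C–C: 2 × 341 = 682
  C–H: 8 × 407 = 3256
  C=C: 1 × 627 = 627
  H–H: 1 × 446 = 446
  Σ(broken) = 5011 kJ
Bonds formed (products):
  C–C: 3 × 341 = 1023
  C–H: 10 × 407 = 4070
  Σ(formed) = 5093 kJ
ΔH = Σ(broken) − Σ(formed) = 5011 − 5093 = −82 kJ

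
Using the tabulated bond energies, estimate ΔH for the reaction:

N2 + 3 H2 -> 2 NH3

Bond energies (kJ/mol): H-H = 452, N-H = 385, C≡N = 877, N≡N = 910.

ΔH ≈ −44 kJ

Bonds broken (reactants):
  H-H: 3 × 452 = 1356
  N≡N: 1 × 910 = 910
  Σ(broken) = 2266 kJ
Bonds formed (products):
  N-H: 6 × 385 = 2310
  Σ(formed) = 2310 kJ
ΔH = Σ(broken) − Σ(formed) = 2266 − 2310 = −44 kJ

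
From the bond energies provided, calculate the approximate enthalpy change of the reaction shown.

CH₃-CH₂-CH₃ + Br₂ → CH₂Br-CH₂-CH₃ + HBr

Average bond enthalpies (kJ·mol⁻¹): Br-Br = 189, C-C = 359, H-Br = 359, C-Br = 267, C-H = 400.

ΔH ≈ −37 kJ

Bonds broken (reactants):
  Br-Br: 1 × 189 = 189
  C-C: 2 × 359 = 718
  C-H: 8 × 400 = 3200
  Σ(broken) = 4107 kJ
Bonds formed (products):
  C-Br: 1 × 267 = 267
  C-C: 2 × 359 = 718
  C-H: 7 × 400 = 2800
  H-Br: 1 × 359 = 359
  Σ(formed) = 4144 kJ
ΔH = Σ(broken) − Σ(formed) = 4107 − 4144 = −37 kJ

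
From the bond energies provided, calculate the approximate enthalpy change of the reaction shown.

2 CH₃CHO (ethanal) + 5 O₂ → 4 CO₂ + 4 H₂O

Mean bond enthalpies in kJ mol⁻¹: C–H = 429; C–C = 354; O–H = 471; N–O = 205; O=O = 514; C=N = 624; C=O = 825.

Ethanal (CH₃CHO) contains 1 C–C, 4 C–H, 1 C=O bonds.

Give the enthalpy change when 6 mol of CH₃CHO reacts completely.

ΔH = −6024 kJ

Bonds broken (reactants):
  C–C: 2 × 354 = 708
  C–H: 8 × 429 = 3432
  C=O: 2 × 825 = 1650
  O=O: 5 × 514 = 2570
  Σ(broken) = 8360 kJ
Bonds formed (products):
  C=O: 8 × 825 = 6600
  O–H: 8 × 471 = 3768
  Σ(formed) = 10368 kJ
ΔH = Σ(broken) − Σ(formed) = 8360 − 10368 = −2008 kJ
For 3× the reaction as written: 3 × (−2008) = −6024 kJ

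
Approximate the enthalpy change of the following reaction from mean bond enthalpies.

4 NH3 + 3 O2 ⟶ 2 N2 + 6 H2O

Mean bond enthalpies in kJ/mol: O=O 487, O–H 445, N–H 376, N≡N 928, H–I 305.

Bonds broken (reactants):
  N–H: 12 × 376 = 4512
  O=O: 3 × 487 = 1461
  Σ(broken) = 5973 kJ
Bonds formed (products):
  N≡N: 2 × 928 = 1856
  O–H: 12 × 445 = 5340
  Σ(formed) = 7196 kJ
ΔH = Σ(broken) − Σ(formed) = 5973 − 7196 = −1223 kJ

ΔH ≈ −1223 kJ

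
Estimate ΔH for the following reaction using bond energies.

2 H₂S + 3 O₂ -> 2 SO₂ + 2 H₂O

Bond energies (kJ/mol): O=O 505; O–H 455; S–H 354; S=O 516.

Bonds broken (reactants):
  O=O: 3 × 505 = 1515
  S–H: 4 × 354 = 1416
  Σ(broken) = 2931 kJ
Bonds formed (products):
  O–H: 4 × 455 = 1820
  S=O: 4 × 516 = 2064
  Σ(formed) = 3884 kJ
ΔH = Σ(broken) − Σ(formed) = 2931 − 3884 = −953 kJ

ΔH ≈ −953 kJ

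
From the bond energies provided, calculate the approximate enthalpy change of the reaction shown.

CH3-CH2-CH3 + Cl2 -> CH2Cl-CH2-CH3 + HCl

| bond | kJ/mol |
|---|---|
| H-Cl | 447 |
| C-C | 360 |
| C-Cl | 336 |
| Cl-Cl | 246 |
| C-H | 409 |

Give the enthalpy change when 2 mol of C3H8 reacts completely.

ΔH = −256 kJ

Bonds broken (reactants):
  C-C: 2 × 360 = 720
  C-H: 8 × 409 = 3272
  Cl-Cl: 1 × 246 = 246
  Σ(broken) = 4238 kJ
Bonds formed (products):
  C-C: 2 × 360 = 720
  C-Cl: 1 × 336 = 336
  C-H: 7 × 409 = 2863
  H-Cl: 1 × 447 = 447
  Σ(formed) = 4366 kJ
ΔH = Σ(broken) − Σ(formed) = 4238 − 4366 = −128 kJ
For 2× the reaction as written: 2 × (−128) = −256 kJ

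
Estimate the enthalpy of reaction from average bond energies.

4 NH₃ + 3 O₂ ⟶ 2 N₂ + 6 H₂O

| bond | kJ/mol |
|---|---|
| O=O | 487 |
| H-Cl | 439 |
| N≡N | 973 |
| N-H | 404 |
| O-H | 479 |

Bonds broken (reactants):
  N-H: 12 × 404 = 4848
  O=O: 3 × 487 = 1461
  Σ(broken) = 6309 kJ
Bonds formed (products):
  N≡N: 2 × 973 = 1946
  O-H: 12 × 479 = 5748
  Σ(formed) = 7694 kJ
ΔH = Σ(broken) − Σ(formed) = 6309 − 7694 = −1385 kJ

ΔH ≈ −1385 kJ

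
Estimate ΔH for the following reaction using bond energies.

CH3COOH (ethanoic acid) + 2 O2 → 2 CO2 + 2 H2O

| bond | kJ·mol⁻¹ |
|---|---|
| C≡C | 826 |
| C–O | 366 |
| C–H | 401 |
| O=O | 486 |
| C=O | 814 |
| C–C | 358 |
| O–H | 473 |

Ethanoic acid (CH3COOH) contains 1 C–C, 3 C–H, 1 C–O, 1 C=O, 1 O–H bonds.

Bonds broken (reactants):
  C–C: 1 × 358 = 358
  C–H: 3 × 401 = 1203
  C–O: 1 × 366 = 366
  C=O: 1 × 814 = 814
  O–H: 1 × 473 = 473
  O=O: 2 × 486 = 972
  Σ(broken) = 4186 kJ
Bonds formed (products):
  C=O: 4 × 814 = 3256
  O–H: 4 × 473 = 1892
  Σ(formed) = 5148 kJ
ΔH = Σ(broken) − Σ(formed) = 4186 − 5148 = −962 kJ

ΔH ≈ −962 kJ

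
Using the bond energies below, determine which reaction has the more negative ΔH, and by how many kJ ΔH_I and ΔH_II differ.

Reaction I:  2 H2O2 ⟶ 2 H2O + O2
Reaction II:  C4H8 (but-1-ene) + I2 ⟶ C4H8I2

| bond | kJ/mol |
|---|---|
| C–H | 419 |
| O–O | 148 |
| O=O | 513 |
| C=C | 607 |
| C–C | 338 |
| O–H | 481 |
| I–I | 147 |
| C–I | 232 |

Reaction I:
  Bonds broken (reactants):
    O–H: 4 × 481 = 1924
    O–O: 2 × 148 = 296
    Σ(broken) = 2220 kJ
  Bonds formed (products):
    O–H: 4 × 481 = 1924
    O=O: 1 × 513 = 513
    Σ(formed) = 2437 kJ
  ΔH_I = 2220 − 2437 = −217 kJ
Reaction II:
  Bonds broken (reactants):
    C–C: 2 × 338 = 676
    C–H: 8 × 419 = 3352
    C=C: 1 × 607 = 607
    I–I: 1 × 147 = 147
    Σ(broken) = 4782 kJ
  Bonds formed (products):
    C–C: 3 × 338 = 1014
    C–H: 8 × 419 = 3352
    C–I: 2 × 232 = 464
    Σ(formed) = 4830 kJ
  ΔH_II = 4782 − 4830 = −48 kJ
ΔH_I − ΔH_II = −169 kJ, so reaction I has the more negative ΔH; |ΔH_I − ΔH_II| = 169 kJ.

Reaction I, by 169 kJ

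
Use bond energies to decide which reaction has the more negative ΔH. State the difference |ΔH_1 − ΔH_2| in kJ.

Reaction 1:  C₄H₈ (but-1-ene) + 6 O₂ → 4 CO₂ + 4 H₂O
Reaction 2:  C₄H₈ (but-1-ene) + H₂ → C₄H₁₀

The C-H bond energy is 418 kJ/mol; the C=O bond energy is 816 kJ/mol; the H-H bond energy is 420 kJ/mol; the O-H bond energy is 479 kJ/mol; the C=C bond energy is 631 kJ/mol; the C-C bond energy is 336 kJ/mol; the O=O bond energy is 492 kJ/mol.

Reaction 1:
  Bonds broken (reactants):
    C-C: 2 × 336 = 672
    C-H: 8 × 418 = 3344
    C=C: 1 × 631 = 631
    O=O: 6 × 492 = 2952
    Σ(broken) = 7599 kJ
  Bonds formed (products):
    C=O: 8 × 816 = 6528
    O-H: 8 × 479 = 3832
    Σ(formed) = 10360 kJ
  ΔH_1 = 7599 − 10360 = −2761 kJ
Reaction 2:
  Bonds broken (reactants):
    C-C: 2 × 336 = 672
    C-H: 8 × 418 = 3344
    C=C: 1 × 631 = 631
    H-H: 1 × 420 = 420
    Σ(broken) = 5067 kJ
  Bonds formed (products):
    C-C: 3 × 336 = 1008
    C-H: 10 × 418 = 4180
    Σ(formed) = 5188 kJ
  ΔH_2 = 5067 − 5188 = −121 kJ
ΔH_1 − ΔH_2 = −2640 kJ, so reaction 1 has the more negative ΔH; |ΔH_1 − ΔH_2| = 2640 kJ.

Reaction 1, by 2640 kJ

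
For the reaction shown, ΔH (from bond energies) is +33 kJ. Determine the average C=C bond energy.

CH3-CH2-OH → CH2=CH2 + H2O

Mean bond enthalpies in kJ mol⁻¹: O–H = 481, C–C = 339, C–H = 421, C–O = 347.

D(C=C) ≈ 593 kJ/mol

Let D be the C=C bond energy.
Σ(broken) = 1×339 + 5×421 + 1×347 + 1×481 = 3272
Σ(formed) = 4×421 + 1×D + 2×481 = 2646 + D
ΔH = Σ(broken) − Σ(formed) = (3272) − (2646 + D) = +626 − D
Setting this equal to +33 kJ gives D = 593 kJ/mol.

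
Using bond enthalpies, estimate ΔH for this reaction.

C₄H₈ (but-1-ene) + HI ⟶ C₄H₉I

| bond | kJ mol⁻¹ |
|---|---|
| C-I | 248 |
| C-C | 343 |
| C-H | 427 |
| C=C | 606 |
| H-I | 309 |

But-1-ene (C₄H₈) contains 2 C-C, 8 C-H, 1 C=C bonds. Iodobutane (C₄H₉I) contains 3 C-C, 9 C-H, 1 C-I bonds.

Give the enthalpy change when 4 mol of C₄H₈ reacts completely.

Bonds broken (reactants):
  C-C: 2 × 343 = 686
  C-H: 8 × 427 = 3416
  C=C: 1 × 606 = 606
  H-I: 1 × 309 = 309
  Σ(broken) = 5017 kJ
Bonds formed (products):
  C-C: 3 × 343 = 1029
  C-H: 9 × 427 = 3843
  C-I: 1 × 248 = 248
  Σ(formed) = 5120 kJ
ΔH = Σ(broken) − Σ(formed) = 5017 − 5120 = −103 kJ
For 4× the reaction as written: 4 × (−103) = −412 kJ

ΔH = −412 kJ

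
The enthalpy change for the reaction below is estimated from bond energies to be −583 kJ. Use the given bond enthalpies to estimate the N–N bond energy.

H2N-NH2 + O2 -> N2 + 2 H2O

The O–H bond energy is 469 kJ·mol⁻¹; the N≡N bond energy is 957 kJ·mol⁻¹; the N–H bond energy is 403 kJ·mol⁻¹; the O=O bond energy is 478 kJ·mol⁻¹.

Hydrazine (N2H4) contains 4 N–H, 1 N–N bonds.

Let D be the N–N bond energy.
Σ(broken) = 4×403 + 1×D + 1×478 = 2090 + D
Σ(formed) = 1×957 + 4×469 = 2833
ΔH = Σ(broken) − Σ(formed) = (2090 + D) − (2833) = −743 + D
Setting this equal to −583 kJ gives D = 160 kJ/mol.

D(N–N) ≈ 160 kJ/mol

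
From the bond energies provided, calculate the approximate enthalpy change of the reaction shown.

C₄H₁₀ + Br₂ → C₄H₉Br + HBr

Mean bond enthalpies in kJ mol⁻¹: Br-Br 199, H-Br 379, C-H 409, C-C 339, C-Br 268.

ΔH ≈ −39 kJ

Bonds broken (reactants):
  Br-Br: 1 × 199 = 199
  C-C: 3 × 339 = 1017
  C-H: 10 × 409 = 4090
  Σ(broken) = 5306 kJ
Bonds formed (products):
  C-Br: 1 × 268 = 268
  C-C: 3 × 339 = 1017
  C-H: 9 × 409 = 3681
  H-Br: 1 × 379 = 379
  Σ(formed) = 5345 kJ
ΔH = Σ(broken) − Σ(formed) = 5306 − 5345 = −39 kJ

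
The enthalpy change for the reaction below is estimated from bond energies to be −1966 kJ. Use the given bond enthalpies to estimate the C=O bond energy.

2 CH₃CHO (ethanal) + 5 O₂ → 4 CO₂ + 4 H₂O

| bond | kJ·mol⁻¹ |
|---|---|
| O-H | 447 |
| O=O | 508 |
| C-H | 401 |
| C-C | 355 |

Let D be the C=O bond energy.
Σ(broken) = 2×355 + 8×401 + 2×D + 5×508 = 6458 + 2D
Σ(formed) = 8×D + 8×447 = 3576 + 8D
ΔH = Σ(broken) − Σ(formed) = (6458 + 2D) − (3576 + 8D) = +2882 − 6D
Setting this equal to −1966 kJ gives 6D = 4848, so D = 808 kJ/mol.

D(C=O) ≈ 808 kJ/mol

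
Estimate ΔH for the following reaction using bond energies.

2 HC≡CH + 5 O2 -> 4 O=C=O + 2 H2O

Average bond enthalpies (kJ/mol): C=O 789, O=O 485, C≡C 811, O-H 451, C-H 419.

ΔH ≈ −2393 kJ

Bonds broken (reactants):
  C≡C: 2 × 811 = 1622
  C-H: 4 × 419 = 1676
  O=O: 5 × 485 = 2425
  Σ(broken) = 5723 kJ
Bonds formed (products):
  C=O: 8 × 789 = 6312
  O-H: 4 × 451 = 1804
  Σ(formed) = 8116 kJ
ΔH = Σ(broken) − Σ(formed) = 5723 − 8116 = −2393 kJ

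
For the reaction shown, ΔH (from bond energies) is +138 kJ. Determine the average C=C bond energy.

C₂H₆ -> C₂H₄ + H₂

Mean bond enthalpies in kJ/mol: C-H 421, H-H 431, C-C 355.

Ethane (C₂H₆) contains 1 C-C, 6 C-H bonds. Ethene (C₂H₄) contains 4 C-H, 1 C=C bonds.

Let D be the C=C bond energy.
Σ(broken) = 1×355 + 6×421 = 2881
Σ(formed) = 4×421 + 1×D + 1×431 = 2115 + D
ΔH = Σ(broken) − Σ(formed) = (2881) − (2115 + D) = +766 − D
Setting this equal to +138 kJ gives D = 628 kJ/mol.

D(C=C) ≈ 628 kJ/mol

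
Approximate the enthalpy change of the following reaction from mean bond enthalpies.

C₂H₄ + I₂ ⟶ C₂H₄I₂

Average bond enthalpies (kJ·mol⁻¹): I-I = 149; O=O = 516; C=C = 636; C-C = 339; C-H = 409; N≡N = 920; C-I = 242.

Bonds broken (reactants):
  C-H: 4 × 409 = 1636
  C=C: 1 × 636 = 636
  I-I: 1 × 149 = 149
  Σ(broken) = 2421 kJ
Bonds formed (products):
  C-C: 1 × 339 = 339
  C-H: 4 × 409 = 1636
  C-I: 2 × 242 = 484
  Σ(formed) = 2459 kJ
ΔH = Σ(broken) − Σ(formed) = 2421 − 2459 = −38 kJ

ΔH ≈ −38 kJ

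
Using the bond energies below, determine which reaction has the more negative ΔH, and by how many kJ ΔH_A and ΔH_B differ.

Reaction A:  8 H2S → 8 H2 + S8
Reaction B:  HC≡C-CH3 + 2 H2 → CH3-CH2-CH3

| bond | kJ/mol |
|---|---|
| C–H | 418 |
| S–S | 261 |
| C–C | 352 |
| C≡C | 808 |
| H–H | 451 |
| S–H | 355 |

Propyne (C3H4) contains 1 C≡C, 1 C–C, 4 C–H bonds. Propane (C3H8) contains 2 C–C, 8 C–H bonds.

Reaction A:
  Bonds broken (reactants):
    S–H: 16 × 355 = 5680
    Σ(broken) = 5680 kJ
  Bonds formed (products):
    H–H: 8 × 451 = 3608
    S–S: 8 × 261 = 2088
    Σ(formed) = 5696 kJ
  ΔH_A = 5680 − 5696 = −16 kJ
Reaction B:
  Bonds broken (reactants):
    C≡C: 1 × 808 = 808
    C–C: 1 × 352 = 352
    C–H: 4 × 418 = 1672
    H–H: 2 × 451 = 902
    Σ(broken) = 3734 kJ
  Bonds formed (products):
    C–C: 2 × 352 = 704
    C–H: 8 × 418 = 3344
    Σ(formed) = 4048 kJ
  ΔH_B = 3734 − 4048 = −314 kJ
ΔH_A − ΔH_B = +298 kJ, so reaction B has the more negative ΔH; |ΔH_A − ΔH_B| = 298 kJ.

Reaction B, by 298 kJ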